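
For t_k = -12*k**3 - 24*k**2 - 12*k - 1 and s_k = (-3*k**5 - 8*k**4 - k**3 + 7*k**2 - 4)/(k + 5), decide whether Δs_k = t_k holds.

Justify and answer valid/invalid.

s_(k+1) = (-3*(k + 1)**5 - 8*(k + 1)**4 - (k + 1)**3 + 7*(k + 1)**2 - 4)/(k + 6)
s_(k+1) − s_k = (-12*k**5 - 129*k**4 - 390*k**3 - 448*k**2 - 185*k - 21)/(k**2 + 11*k + 30)
(s_(k+1) − s_k) − t_k = 3*(9*k**4 + 82*k**3 + 135*k**2 + 62*k + 3)/(k**2 + 11*k + 30)

Invalid: residual 3*(9*k**4 + 82*k**3 + 135*k**2 + 62*k + 3)/(k**2 + 11*k + 30) ≠ 0.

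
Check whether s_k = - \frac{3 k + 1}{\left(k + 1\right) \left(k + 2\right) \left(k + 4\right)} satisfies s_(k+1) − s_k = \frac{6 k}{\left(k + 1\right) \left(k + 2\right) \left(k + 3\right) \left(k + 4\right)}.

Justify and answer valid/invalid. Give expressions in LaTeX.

Invalid: residual \frac{- 9 k - 1}{k^{5} + 15 k^{4} + 85 k^{3} + 225 k^{2} + 274 k + 120} ≠ 0.

s_(k+1) = (-3*k - 4)/((k + 2)*(k + 3)*(k + 5))
s_(k+1) − s_k = (6*k**2 + 21*k - 1)/(k**5 + 15*k**4 + 85*k**3 + 225*k**2 + 274*k + 120)
(s_(k+1) − s_k) − t_k = (-9*k - 1)/(k**5 + 15*k**4 + 85*k**3 + 225*k**2 + 274*k + 120)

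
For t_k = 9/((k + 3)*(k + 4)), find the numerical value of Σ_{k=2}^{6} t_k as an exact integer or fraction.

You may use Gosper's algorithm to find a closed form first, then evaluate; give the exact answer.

Σ = 9/10

t_(k+1)/t_k = (k + 3)/(k + 5).
So A=k + 3 and B=k + 5, with C=1.
Set up (k + 3)·f(k+1) − (k + 4)·f(k) − (1) = 0.
d = 1 from the (1,1,0) case.
Match coefficients ⇒ f(k) = k/3.
Certificate R = B(k−1)f/C = k*(k + 4)/3 gives s_k = 3*k/(k + 3).
Δs = 9/(k**2 + 7*k + 12), as required.
Evaluate s at k=7 and k=2: 21/10 and 6/5; difference 9/10.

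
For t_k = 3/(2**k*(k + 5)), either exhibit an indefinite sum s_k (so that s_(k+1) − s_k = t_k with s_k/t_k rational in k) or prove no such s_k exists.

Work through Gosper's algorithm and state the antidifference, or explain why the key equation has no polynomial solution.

none — t_k is not Gosper-summable

t_(k+1)/t_k = (k + 5)/(2*(k + 6)).
Take A(k)=k/2 + 5/2, B(k)=k + 6, C(k)=1.
Solve (k/2 + 5/2)·f(k+1) − (k + 5)·f(k) = 1.
Degrees (1,1,0) ⇒ d ≤ -1.
deg f ≤ -1 is impossible — no certificate.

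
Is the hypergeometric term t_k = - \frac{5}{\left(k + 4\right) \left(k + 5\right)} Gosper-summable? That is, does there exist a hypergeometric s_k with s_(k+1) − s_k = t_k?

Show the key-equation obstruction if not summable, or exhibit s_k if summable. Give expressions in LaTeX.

Step 1: r(k) = (k + 4)/(k + 6).
Take A(k)=k + 4, B(k)=k + 6, C(k)=1.
f must satisfy (k + 4)·f(k+1) − (k + 5)·f(k) = 1.
deg f ≤ 1 (via 1,1,0).
Match coefficients ⇒ f(k) = k/4.
So s_k = (B(k−1)f/C)·t_k = (k*(k + 5)/4)·t_k = -5*k/(4*k + 16).
Check: Δs_k = -5/(k**2 + 9*k + 20). ✓

Yes. s_k = - \frac{5 k}{4 k + 16}.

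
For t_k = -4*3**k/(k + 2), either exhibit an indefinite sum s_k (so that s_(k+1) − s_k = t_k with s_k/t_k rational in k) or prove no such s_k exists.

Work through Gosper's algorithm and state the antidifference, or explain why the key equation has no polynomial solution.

The ratio is 3*(k + 2)/(k + 3).
So A=3*k + 6 and B=k + 3, with C=1.
Key eq: (3*k + 6)·f(k+1) = (k + 2)·f(k) + (1).
Bound: deg f ≤ -1.
deg f ≤ -1 is impossible — no certificate.

none — t_k is not Gosper-summable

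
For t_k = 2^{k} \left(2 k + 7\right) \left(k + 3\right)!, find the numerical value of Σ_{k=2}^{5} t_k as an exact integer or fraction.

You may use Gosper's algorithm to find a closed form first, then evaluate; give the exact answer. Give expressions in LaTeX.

The ratio is 2*(k + 4)*(2*k + 9)/(2*k + 7).
A = 2*k + 8, B = 1, C = k + 7/2.
Set up (2*k + 8)·f(k+1) − (1)·f(k) − (k + 7/2) = 0.
deg f ≤ 0 (via 1,0,1).
A polynomial solution: f(k) = 1/2.
Then R = B(k−1)f/C = 1/(2*k + 7), so s_k = R(k)·t_k = 2**k*factorial(k + 3).
Check: Δs_k = 2**k*(2*k + 7)*factorial(k + 3). ✓
Sum = s_(6) − s_(2); s_(6) = 23224320, s_(2) = 480 ⇒ 23223840.

Σ = 23223840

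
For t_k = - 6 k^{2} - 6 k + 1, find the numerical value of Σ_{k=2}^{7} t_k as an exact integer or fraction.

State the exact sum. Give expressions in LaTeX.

The ratio is (6*k**2 + 18*k + 11)/(6*k**2 + 6*k - 1).
Gosper form: A/B · C(k+1)/C(k) with A=1, B=1, C=k**2 + k - 1/6.
Set up (1)·f(k+1) − (1)·f(k) − (k**2 + k - 1/6) = 0.
d = 3 from the (0,0,2) case.
A polynomial solution: f(k) = k*(2*k**2 - 3)/6.
R(k) = B(k−1)·f(k)/C(k) = k*(2*k**2 - 3)/(6*k**2 + 6*k - 1); s_k = R·t_k = k*(3 - 2*k**2).
Δs = -6*k**2 - 6*k + 1, as required.
Telescoping: Σ = s_(8) − s_(2) = -1000 − (-10) = -990.

Σ = -990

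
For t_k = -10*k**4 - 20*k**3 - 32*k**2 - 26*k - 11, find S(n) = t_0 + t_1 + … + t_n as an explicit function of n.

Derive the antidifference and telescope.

r(k) = (10*k**4 + 60*k**3 + 152*k**2 + 190*k + 99)/(10*k**4 + 20*k**3 + 32*k**2 + 26*k + 11) after simplifying.
Gosper form: A/B · C(k+1)/C(k) with A=1, B=1, C=k**4 + 2*k**3 + 16*k**2/5 + 13*k/5 + 11/10.
Solve (1)·f(k+1) − (1)·f(k) = k**4 + 2*k**3 + 16*k**2/5 + 13*k/5 + 11/10.
d = 5 from the (0,0,4) case.
A polynomial solution: f(k) = k*(2*k**4 + 4*k**2 + 2*k + 3)/10.
Then R = B(k−1)f/C = k*(2*k**4 + 4*k**2 + 2*k + 3)/(10*k**4 + 20*k**3 + 32*k**2 + 26*k + 11), so s_k = R(k)·t_k = k*(-2*k**4 - 4*k**2 - 2*k - 3).
s_(k+1) − s_k = -10*k**4 - 20*k**3 - 32*k**2 - 26*k - 11 = t_k.
Evaluate: s_(n+1) = -2*n**5 - 10*n**4 - 24*n**3 - 34*n**2 - 29*n - 11; subtract s_(0) = 0 ⇒ S(n) = -2*n**5 - 10*n**4 - 24*n**3 - 34*n**2 - 29*n - 11.

S(n) = -2*n**5 - 10*n**4 - 24*n**3 - 34*n**2 - 29*n - 11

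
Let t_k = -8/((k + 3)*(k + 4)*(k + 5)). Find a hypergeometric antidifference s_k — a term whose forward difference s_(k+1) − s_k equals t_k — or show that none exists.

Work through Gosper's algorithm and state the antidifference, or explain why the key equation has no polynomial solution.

Ratio r(k) = (k + 3)/(k + 6).
A = k + 3, B = k + 6, C = 1.
Set up (k + 3)·f(k+1) − (k + 5)·f(k) − (1) = 0.
d = 2 from the (1,1,0) case.
A polynomial solution: f(k) = k*(k + 7)/24.
So s_k = (B(k−1)f/C)·t_k = (k*(k + 5)*(k + 7)/24)·t_k = k*(-k - 7)/(3*(k + 3)*(k + 4)).
s_(k+1) − s_k = -8/(k**3 + 12*k**2 + 47*k + 60) = t_k.

s_k = k*(-k - 7)/(3*(k + 3)*(k + 4))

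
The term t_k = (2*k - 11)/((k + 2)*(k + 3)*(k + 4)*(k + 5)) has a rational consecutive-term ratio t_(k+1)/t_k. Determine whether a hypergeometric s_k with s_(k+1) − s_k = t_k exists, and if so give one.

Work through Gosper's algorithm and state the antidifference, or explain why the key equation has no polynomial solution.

t_(k+1)/t_k = (k + 2)*(2*k - 9)/((k + 6)*(2*k - 11)).
Take A(k)=k + 2, B(k)=k + 6, C(k)=k - 11/2.
Set up (k + 2)·f(k+1) − (k + 5)·f(k) − (k - 11/2) = 0.
Bound: deg f ≤ 3.
Solve for f: f(k) = -k*(k**2 + 9*k + 34)/16 (degree 3 ≤ 3).
R(k) = B(k−1)·f(k)/C(k) = -k*(k + 5)*(k**2 + 9*k + 34)/(8*(2*k - 11)); s_k = R·t_k = k*(-k**2 - 9*k - 34)/(8*(k + 2)*(k + 3)*(k + 4)).
s_(k+1) − s_k = (2*k - 11)/(k**4 + 14*k**3 + 71*k**2 + 154*k + 120) = t_k.

s_k = k*(-k**2 - 9*k - 34)/(8*(k + 2)*(k + 3)*(k + 4))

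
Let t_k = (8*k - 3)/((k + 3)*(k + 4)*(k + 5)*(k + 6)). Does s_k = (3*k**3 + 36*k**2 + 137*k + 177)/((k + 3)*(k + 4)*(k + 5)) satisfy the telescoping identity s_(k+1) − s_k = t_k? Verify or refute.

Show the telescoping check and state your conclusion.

s_(k+1) = (137*k + 3*(k + 1)**3 + 36*(k + 1)**2 + 314)/((k + 4)*(k + 5)*(k + 6))
s_(k+1) − s_k = (8*k - 3)/(k**4 + 18*k**3 + 119*k**2 + 342*k + 360)
(s_(k+1) − s_k) − t_k = 0

valid (s_(k+1) − s_k reduces to t_k)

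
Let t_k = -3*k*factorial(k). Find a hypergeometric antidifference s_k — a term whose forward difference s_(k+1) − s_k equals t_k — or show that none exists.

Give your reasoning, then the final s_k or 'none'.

t_(k+1)/t_k = (k + 1)**2/k.
Take A(k)=k + 1, B(k)=1, C(k)=k.
Set up (k + 1)·f(k+1) − (1)·f(k) − (k) = 0.
d = 0 from the (1,0,1) case.
Solving with deg f ≤ 0: f(k) = 1.
R(k) = B(k−1)·f(k)/C(k) = 1/k; s_k = R·t_k = -3*factorial(k).
Check: Δs_k = -3*k*factorial(k). ✓

s_k = -3*factorial(k)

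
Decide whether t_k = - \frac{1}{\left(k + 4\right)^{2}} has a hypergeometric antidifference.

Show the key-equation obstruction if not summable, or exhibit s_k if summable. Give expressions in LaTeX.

No — the linear system for f has no solution.

Compute t_(k+1)/t_k: get (k + 4)**2/(k + 5)**2.
So A=k**2 + 8*k + 16 and B=k**2 + 10*k + 25, with C=1.
Set up (k**2 + 8*k + 16)·f(k+1) − (k**2 + 8*k + 16)·f(k) − (1) = 0.
deg f ≤ 0 (via 2,2,0).
f = c0 ⇒ A·f(k+1) − B(k−1)·f(k) − C = -1. The system {-1 = 0} is inconsistent; no antidifference.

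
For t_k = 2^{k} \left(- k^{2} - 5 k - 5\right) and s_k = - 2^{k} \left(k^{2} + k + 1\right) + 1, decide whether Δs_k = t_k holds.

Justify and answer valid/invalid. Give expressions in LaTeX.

Valid: the claim telescopes to t_k.

s_(k+1) = -2*2**k*(k + (k + 1)**2 + 2) + 1
s_(k+1) − s_k = 2**k*(-k**2 - 5*k - 5)
(s_(k+1) − s_k) − t_k = 0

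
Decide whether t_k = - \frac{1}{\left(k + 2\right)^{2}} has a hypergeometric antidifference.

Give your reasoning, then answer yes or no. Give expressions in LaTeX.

Step 1: r(k) = (k + 2)**2/(k + 3)**2.
A = k**2 + 4*k + 4, B = k**2 + 6*k + 9, C = 1.
Solve (k**2 + 4*k + 4)·f(k+1) − (k**2 + 4*k + 4)·f(k) = 1.
deg f ≤ 0 (via 2,2,0).
f = c0 ⇒ A·f(k+1) − B(k−1)·f(k) − C = -1. The system {-1 = 0} is inconsistent; no antidifference.

No — the linear system for f has no solution.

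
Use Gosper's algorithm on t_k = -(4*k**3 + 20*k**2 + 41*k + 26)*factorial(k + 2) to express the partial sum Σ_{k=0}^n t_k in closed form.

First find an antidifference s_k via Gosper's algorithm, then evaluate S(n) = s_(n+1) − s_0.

S(n) = -4*n**2*factorial(n + 3) - 12*n*factorial(n + 3) - 9*factorial(n + 3) + 2

Step 1: r(k) = (4*k**4 + 44*k**3 + 189*k**2 + 370*k + 273)/(4*k**3 + 20*k**2 + 41*k + 26).
Take A(k)=k + 3, B(k)=1, C(k)=k**3 + 5*k**2 + 41*k/4 + 13/2.
Set up (k + 3)·f(k+1) − (1)·f(k) − (k**3 + 5*k**2 + 41*k/4 + 13/2) = 0.
From deg A=1, deg B=0, deg C=3: d=2.
Match coefficients ⇒ f(k) = (2*k + 1)**2/4.
Get s_k = R·t_k = -(2*k + 1)**2*factorial(k + 2) with R(k) = B(k−1)f(k)/C(k) = (2*k + 1)**2/(4*k**3 + 20*k**2 + 41*k + 26).
Verify: -(4*k**3 + 20*k**2 + 41*k + 26)*factorial(k + 2) matches t_k.
Telescope: S(n) = s_(n+1) − s_(0) = -(2*n + 3)**2*factorial(n + 3) − (-2) = -4*n**2*factorial(n + 3) - 12*n*factorial(n + 3) - 9*factorial(n + 3) + 2.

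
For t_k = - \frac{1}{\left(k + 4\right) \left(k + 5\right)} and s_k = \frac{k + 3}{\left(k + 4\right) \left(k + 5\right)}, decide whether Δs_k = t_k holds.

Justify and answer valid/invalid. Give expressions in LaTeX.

s_(k+1) = (k + 4)/((k + 5)*(k + 6))
s_(k+1) − s_k = (-k - 2)/(k**3 + 15*k**2 + 74*k + 120)
(s_(k+1) − s_k) − t_k = 4/(k**3 + 15*k**2 + 74*k + 120)

Invalid: residual \frac{4}{k^{3} + 15 k^{2} + 74 k + 120} ≠ 0.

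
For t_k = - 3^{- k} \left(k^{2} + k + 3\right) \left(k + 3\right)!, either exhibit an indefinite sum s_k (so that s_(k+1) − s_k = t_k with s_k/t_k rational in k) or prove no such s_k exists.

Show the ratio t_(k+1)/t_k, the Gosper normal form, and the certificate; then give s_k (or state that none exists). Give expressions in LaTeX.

Step 1: r(k) = (k + 4)*(k + (k + 1)**2 + 4)/(3*(k**2 + k + 3)).
So A=k/3 + 4/3 and B=1, with C=k**2 + k + 3.
Solve (k/3 + 4/3)·f(k+1) − (1)·f(k) = k**2 + k + 3.
From deg A=1, deg B=0, deg C=2: d=1.
Solving with deg f ≤ 1: f(k) = 3*(k - 1).
R(k) = B(k−1)·f(k)/C(k) = 3*(k - 1)/(k**2 + k + 3); s_k = R·t_k = -3**(1 - k)*(k - 1)*factorial(k + 3).
Verify: -(k**2 + k + 3)*factorial(k + 3)/3**k matches t_k.

s_k = - 3^{1 - k} \left(k - 1\right) \left(k + 3\right)!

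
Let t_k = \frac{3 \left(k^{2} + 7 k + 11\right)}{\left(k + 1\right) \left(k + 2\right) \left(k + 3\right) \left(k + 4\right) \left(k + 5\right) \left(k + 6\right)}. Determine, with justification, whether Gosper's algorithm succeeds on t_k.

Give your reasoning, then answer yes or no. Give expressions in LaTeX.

Yes. s_k = \frac{k \left(k^{2} + 9 k + 23\right)}{15 \left(k^{3} + 9 k^{2} + 23 k + 15\right)}.

Compute t_(k+1)/t_k: get (k + 1)*(7*k + (k + 1)**2 + 18)/((k + 7)*(k**2 + 7*k + 11)).
Normal form (A,B,C) = (k + 1, k + 7, k**2 + 7*k + 11).
Set up (k + 1)·f(k+1) − (k + 6)·f(k) − (k**2 + 7*k + 11) = 0.
deg f ≤ 5 (via 1,1,2).
Coefficient equations give f(k) = k*(k + 2)*(k + 4)*(k**2 + 9*k + 23)/45.
Then R = B(k−1)f/C = k*(k + 2)*(k + 4)*(k + 6)*(k**2 + 9*k + 23)/(45*(k**2 + 7*k + 11)), so s_k = R(k)·t_k = k*(k**2 + 9*k + 23)/(15*(k**3 + 9*k**2 + 23*k + 15)).
Check: Δs_k = 3*(k**2 + 7*k + 11)/(k**6 + 21*k**5 + 175*k**4 + 735*k**3 + 1624*k**2 + 1764*k + 720). ✓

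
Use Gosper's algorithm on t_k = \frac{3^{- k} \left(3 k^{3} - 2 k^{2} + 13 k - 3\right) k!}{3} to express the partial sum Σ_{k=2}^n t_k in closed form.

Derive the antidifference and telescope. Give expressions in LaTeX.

S(n) = 3^{- n - 2} \left(- 20 \cdot 3^{n} + 9 n^{3} n! + 21 n^{2} n! + 21 n n! + 9 n!\right)

Compute t_(k+1)/t_k: get (3*k**4 + 10*k**3 + 25*k**2 + 29*k + 11)/(3*(3*k**3 - 2*k**2 + 13*k - 3)).
A = k/3 + 1/3, B = 1, C = k**3 - 2*k**2/3 + 13*k/3 - 1.
Solve (k/3 + 1/3)·f(k+1) − (1)·f(k) = k**3 - 2*k**2/3 + 13*k/3 - 1.
Degrees (1,0,3) ⇒ d ≤ 2.
Match coefficients ⇒ f(k) = 3*k**2 - 2*k + 2.
R(k) = B(k−1)·f(k)/C(k) = 3*(3*k**2 - 2*k + 2)/(3*k**3 - 2*k**2 + 13*k - 3); s_k = R·t_k = (3*k**2 - 2*k + 2)*factorial(k)/3**k.
s_(k+1) − s_k = (3*k**3 - 2*k**2 + 13*k - 3)*factorial(k)/(3*3**k) = t_k.
Evaluate: s_(n+1) = 3**(-n - 1)*(3*n**2 + 4*n + 3)*factorial(n + 1); subtract s_(2) = 20/9 ⇒ S(n) = 3**(-n - 2)*(-20*3**n + 9*n**3*factorial(n) + 21*n**2*factorial(n) + 21*n*factorial(n) + 9*factorial(n)).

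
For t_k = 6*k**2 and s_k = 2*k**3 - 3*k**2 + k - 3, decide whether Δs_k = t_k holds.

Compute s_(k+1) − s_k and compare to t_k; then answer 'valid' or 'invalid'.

Valid — Δs_k = t_k.

s_(k+1) = 2*k**3 + 3*k**2 + k - 3
s_(k+1) − s_k = 6*k**2
(s_(k+1) − s_k) − t_k = 0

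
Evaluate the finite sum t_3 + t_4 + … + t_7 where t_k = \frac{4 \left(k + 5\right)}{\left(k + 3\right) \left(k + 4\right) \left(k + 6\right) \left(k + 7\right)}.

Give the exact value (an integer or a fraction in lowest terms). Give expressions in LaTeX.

r(k) = (k + 3)*(k + 6)**2/((k + 5)**2*(k + 8)) after simplifying.
Normal form (A,B,C) = (k + 3, k + 8, k**2 + 10*k + 25).
Need (k + 3)·f(k+1) − (k + 7)·f(k) = k**2 + 10*k + 25.
From deg A=1, deg B=1, deg C=2: d=4.
Solving with deg f ≤ 4: f(k) = k*(k + 4)*(k + 5)*(k + 9)/36.
R(k) = B(k−1)·f(k)/C(k) = k*(k + 4)*(k + 7)*(k + 9)/(36*(k + 5)); s_k = R·t_k = k*(k + 9)/(9*(k**2 + 9*k + 18)).
Verify: 4*(k + 5)/(k**4 + 20*k**3 + 145*k**2 + 450*k + 504) matches t_k.
Telescoping: Σ = s_(8) − s_(3) = 68/693 − (2/27) = 50/2079.

Σ = 50/2079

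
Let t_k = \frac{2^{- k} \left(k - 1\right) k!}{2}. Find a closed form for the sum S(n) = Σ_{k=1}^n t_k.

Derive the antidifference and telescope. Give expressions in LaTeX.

t_(k+1)/t_k = k*(k + 1)/(2*(k - 1)).
So A=k/2 + 1/2 and B=1, with C=k - 1.
Solve (k/2 + 1/2)·f(k+1) − (1)·f(k) = k - 1.
d = 0 from the (1,0,1) case.
Match coefficients ⇒ f(k) = 2.
Certificate R = B(k−1)f/C = 2/(k - 1) gives s_k = factorial(k)/2**k.
Verify: (k - 1)*factorial(k)/(2*2**k) matches t_k.
Telescope: S(n) = s_(n+1) − s_(1) = 2**(-n - 1)*factorial(n + 1) − (1/2) = 2**(-n - 1)*(-2**n + n*factorial(n) + factorial(n)).

S(n) = 2^{- n - 1} \left(- 2^{n} + n n! + n!\right)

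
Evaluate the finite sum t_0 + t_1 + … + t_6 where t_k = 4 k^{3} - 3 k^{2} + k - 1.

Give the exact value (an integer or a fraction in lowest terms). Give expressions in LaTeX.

Σ = 1505

The ratio is (k + 4*(k + 1)**3 - 3*(k + 1)**2)/(4*k**3 - 3*k**2 + k - 1).
Gosper form: A/B · C(k+1)/C(k) with A=1, B=1, C=k**3 - 3*k**2/4 + k/4 - 1/4.
Solve (1)·f(k+1) − (1)·f(k) = k**3 - 3*k**2/4 + k/4 - 1/4.
Bound: deg f ≤ 4.
Match coefficients ⇒ f(k) = k*(k - 2)*(k**2 - k + 1)/4.
R(k) = B(k−1)·f(k)/C(k) = k*(k - 2)*(k**2 - k + 1)/(4*k**3 - 3*k**2 + k - 1); s_k = R·t_k = k*(k**3 - 3*k**2 + 3*k - 2).
Δs = 4*k**3 - 3*k**2 + k - 1, as required.
Evaluate s at k=7 and k=0: 1505 and 0; difference 1505.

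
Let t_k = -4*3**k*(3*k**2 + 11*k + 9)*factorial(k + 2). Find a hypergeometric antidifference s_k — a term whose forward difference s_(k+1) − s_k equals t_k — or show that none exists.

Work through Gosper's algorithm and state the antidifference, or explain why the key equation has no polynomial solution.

Step 1: r(k) = 3*(3*k**3 + 26*k**2 + 74*k + 69)/(3*k**2 + 11*k + 9).
Take A(k)=3*k + 9, B(k)=1, C(k)=k**2 + 11*k/3 + 3.
Set up (3*k + 9)·f(k+1) − (1)·f(k) − (k**2 + 11*k/3 + 3) = 0.
Degrees (1,0,2) ⇒ d ≤ 1.
Solve for f: f(k) = k/3 (degree 1 ≤ 1).
Then R = B(k−1)f/C = k/(3*k**2 + 11*k + 9), so s_k = R(k)·t_k = -4*3**k*k*factorial(k + 2).
Δs = -4*3**k*(3*k**2 + 11*k + 9)*factorial(k + 2), as required.

s_k = -4*3**k*k*factorial(k + 2)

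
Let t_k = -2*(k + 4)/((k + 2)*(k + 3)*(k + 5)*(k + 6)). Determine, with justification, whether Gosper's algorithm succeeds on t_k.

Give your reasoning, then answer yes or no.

Yes. s_k = k*(-k - 7)/(10*(k**2 + 7*k + 10)).

Ratio r(k) = (k + 2)*(k + 5)**2/((k + 4)**2*(k + 7)).
Gosper form: A/B · C(k+1)/C(k) with A=k + 2, B=k + 7, C=k**2 + 8*k + 16.
Key eq: (k + 2)·f(k+1) = (k + 6)·f(k) + (k**2 + 8*k + 16).
d = 4 from the (1,1,2) case.
Solving with deg f ≤ 4: f(k) = k*(k + 3)*(k + 4)*(k + 7)/20.
R(k) = B(k−1)·f(k)/C(k) = k*(k + 3)*(k + 6)*(k + 7)/(20*(k + 4)); s_k = R·t_k = k*(-k - 7)/(10*(k**2 + 7*k + 10)).
s_(k+1) − s_k = 2*(-k - 4)/(k**4 + 16*k**3 + 91*k**2 + 216*k + 180) = t_k.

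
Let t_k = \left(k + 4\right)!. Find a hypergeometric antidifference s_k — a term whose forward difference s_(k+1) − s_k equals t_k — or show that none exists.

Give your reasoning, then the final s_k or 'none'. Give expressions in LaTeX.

no hypergeometric antidifference exists

t_(k+1)/t_k = k + 5.
Factor: A=k + 5; B=1; C=1.
Solve (k + 5)·f(k+1) − (1)·f(k) = 1.
d = -1 from the (1,0,0) case.
deg f ≤ -1 is impossible — no certificate.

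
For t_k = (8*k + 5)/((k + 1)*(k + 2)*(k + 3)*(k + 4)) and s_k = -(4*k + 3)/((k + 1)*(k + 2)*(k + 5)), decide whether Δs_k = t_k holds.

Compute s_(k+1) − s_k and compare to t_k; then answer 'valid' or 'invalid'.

Invalid: residual 2*(-12*k**2 - 64*k - 37)/(k**6 + 21*k**5 + 175*k**4 + 735*k**3 + 1624*k**2 + 1764*k + 720) ≠ 0.

s_(k+1) = (-4*k - 7)/((k + 2)*(k + 3)*(k + 6))
s_(k+1) − s_k = (8*k**2 + 37*k + 19)/(k**5 + 17*k**4 + 107*k**3 + 307*k**2 + 396*k + 180)
(s_(k+1) − s_k) − t_k = 2*(-12*k**2 - 64*k - 37)/(k**6 + 21*k**5 + 175*k**4 + 735*k**3 + 1624*k**2 + 1764*k + 720)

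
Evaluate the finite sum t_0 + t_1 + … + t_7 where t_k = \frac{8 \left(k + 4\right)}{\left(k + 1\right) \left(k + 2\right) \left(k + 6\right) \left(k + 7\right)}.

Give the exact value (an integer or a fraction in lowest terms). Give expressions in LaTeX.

Σ = 40/63

The ratio is (k + 1)*(k + 5)*(k + 6)/((k + 3)*(k + 4)*(k + 8)).
Take A(k)=k + 1, B(k)=k + 8, C(k)=k**4 + 16*k**3 + 95*k**2 + 248*k + 240.
Solve (k + 1)·f(k+1) − (k + 7)·f(k) = k**4 + 16*k**3 + 95*k**2 + 248*k + 240.
From deg A=1, deg B=1, deg C=4: d=6.
Coefficient equations give f(k) = k*(k + 2)*(k + 3)*(k + 4)*(k + 5)*(k + 7)/12.
R(k) = B(k−1)·f(k)/C(k) = k*(k + 2)*(k + 7)**2/(12*(k + 4)); s_k = R·t_k = 2*k*(k + 7)/(3*(k**2 + 7*k + 6)).
Δs = 8*(k + 4)/(k**4 + 16*k**3 + 83*k**2 + 152*k + 84), as required.
Evaluate s at k=8 and k=0: 40/63 and 0; difference 40/63.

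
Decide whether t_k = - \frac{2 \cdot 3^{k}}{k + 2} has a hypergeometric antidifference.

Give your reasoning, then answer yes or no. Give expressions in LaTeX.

The ratio is 3*(k + 2)/(k + 3).
Factor: A=3*k + 6; B=k + 3; C=1.
Need (3*k + 6)·f(k+1) − (k + 2)·f(k) = 1.
Degrees (1,1,0) ⇒ d ≤ -1.
Bound -1 < 0, so the key equation has no polynomial solution.

No — t_k has no hypergeometric antidifference.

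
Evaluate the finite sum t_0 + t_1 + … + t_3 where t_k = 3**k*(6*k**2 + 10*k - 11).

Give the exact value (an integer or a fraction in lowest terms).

r(k) = 3*(6*k**2 + 22*k + 5)/(6*k**2 + 10*k - 11) after simplifying.
Normal form (A,B,C) = (3, 1, k**2 + 5*k/3 - 11/6).
Key eq: (3)·f(k+1) = (1)·f(k) + (k**2 + 5*k/3 - 11/6).
d = 2 from the (0,0,2) case.
Coefficient equations give f(k) = (k - 2)*(3*k + 2)/6.
Get s_k = R·t_k = 3**k*(3*k**2 - 4*k - 4) with R(k) = B(k−1)f(k)/C(k) = (k - 2)*(3*k + 2)/(6*k**2 + 10*k - 11).
Verify: 3**k*(6*k**2 + 10*k - 11) matches t_k.
Σ_(k=0)^(3) t_k = s_(4) − s_(0) = 2268 − (-4) = 2272.

Σ = 2272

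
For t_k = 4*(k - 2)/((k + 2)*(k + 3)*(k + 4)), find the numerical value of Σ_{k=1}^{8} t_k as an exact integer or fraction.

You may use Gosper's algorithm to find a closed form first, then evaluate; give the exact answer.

The ratio is (k - 1)*(k + 2)/((k - 2)*(k + 5)).
Take A(k)=k + 2, B(k)=k + 5, C(k)=k - 2.
Set up (k + 2)·f(k+1) − (k + 4)·f(k) − (k - 2) = 0.
deg f ≤ 2 (via 1,1,1).
Coefficient equations give f(k) = -k.
R(k) = B(k−1)·f(k)/C(k) = -k*(k + 4)/(k - 2); s_k = R·t_k = -4*k/((k + 2)*(k + 3)).
Δs = 4*(k - 2)/(k**3 + 9*k**2 + 26*k + 24), as required.
Σ_(k=1)^(8) t_k = s_(9) − s_(1) = -3/11 − (-1/3) = 2/33.

Σ = 2/33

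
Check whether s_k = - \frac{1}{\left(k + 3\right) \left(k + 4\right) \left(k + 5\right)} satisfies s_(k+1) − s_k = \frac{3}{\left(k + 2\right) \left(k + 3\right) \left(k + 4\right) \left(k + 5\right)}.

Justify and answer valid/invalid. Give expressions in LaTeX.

s_(k+1) = -1/((k + 4)*(k + 5)*(k + 6))
s_(k+1) − s_k = 3/((k + 3)*(k + 4)*(k + 5)*(k + 6))
(s_(k+1) − s_k) − t_k = -12/((k + 2)*(k + 3)*(k + 4)*(k + 5)*(k + 6))

Invalid: residual - \frac{12}{k^{5} + 20 k^{4} + 155 k^{3} + 580 k^{2} + 1044 k + 720} ≠ 0.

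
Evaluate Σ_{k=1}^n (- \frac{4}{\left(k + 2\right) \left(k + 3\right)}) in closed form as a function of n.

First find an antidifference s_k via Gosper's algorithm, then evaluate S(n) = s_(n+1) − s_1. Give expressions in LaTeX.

Ratio r(k) = (k + 2)/(k + 4).
Take A(k)=k + 2, B(k)=k + 4, C(k)=1.
Key eq: (k + 2)·f(k+1) = (k + 3)·f(k) + (1).
d = 1 from the (1,1,0) case.
A polynomial solution: f(k) = k/2.
R(k) = B(k−1)·f(k)/C(k) = k*(k + 3)/2; s_k = R·t_k = -2*k/(k + 2).
Δs = -4/(k**2 + 5*k + 6), as required.
Σ_(k=1)^n t_k = s_(n+1) − s_(1) = (2*(-n - 1)/(n + 3)) − (-2/3), i.e. -4*n/(3*n + 9).

S(n) = - \frac{4 n}{3 n + 9}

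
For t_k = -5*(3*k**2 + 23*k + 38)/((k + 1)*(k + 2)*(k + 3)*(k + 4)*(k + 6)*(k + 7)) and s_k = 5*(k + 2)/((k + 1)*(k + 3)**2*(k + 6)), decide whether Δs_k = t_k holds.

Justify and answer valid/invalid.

Invalid: residual 5*(4*k**3 + 45*k**2 + 157*k + 170)/(k**8 + 30*k**7 + 380*k**6 + 2650*k**5 + 11103*k**4 + 28520*k**3 + 43620*k**2 + 36000*k + 12096) ≠ 0.

s_(k+1) = 5*(k + 3)/((k + 2)*(k + 4)**2*(k + 7))
s_(k+1) − s_k = 5*((k + 1)*(k + 3)**3*(k + 6) - (k + 2)**2*(k + 4)**2*(k + 7))/((k + 1)*(k + 2)*(k + 3)**2*(k + 4)**2*(k + 6)*(k + 7))
(s_(k+1) − s_k) − t_k = 5*(4*k**3 + 45*k**2 + 157*k + 170)/(k**8 + 30*k**7 + 380*k**6 + 2650*k**5 + 11103*k**4 + 28520*k**3 + 43620*k**2 + 36000*k + 12096)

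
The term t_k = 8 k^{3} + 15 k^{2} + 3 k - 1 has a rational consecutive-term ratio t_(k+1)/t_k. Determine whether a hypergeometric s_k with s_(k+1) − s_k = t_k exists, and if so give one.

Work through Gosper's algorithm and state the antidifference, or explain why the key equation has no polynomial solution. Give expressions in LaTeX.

s_k = k^{2} \left(2 k^{2} + k - 4\right)

t_(k+1)/t_k = (8*k**3 + 39*k**2 + 57*k + 25)/(8*k**3 + 15*k**2 + 3*k - 1).
Gosper form: A/B · C(k+1)/C(k) with A=1, B=1, C=k**3 + 15*k**2/8 + 3*k/8 - 1/8.
Set up (1)·f(k+1) − (1)·f(k) − (k**3 + 15*k**2/8 + 3*k/8 - 1/8) = 0.
deg f ≤ 4 (via 0,0,3).
A polynomial solution: f(k) = k**2*(2*k**2 + k - 4)/8.
So s_k = (B(k−1)f/C)·t_k = (k**2*(2*k**2 + k - 4)/(8*k**3 + 15*k**2 + 3*k - 1))·t_k = k**2*(2*k**2 + k - 4).
Δs = 8*k**3 + 15*k**2 + 3*k - 1, as required.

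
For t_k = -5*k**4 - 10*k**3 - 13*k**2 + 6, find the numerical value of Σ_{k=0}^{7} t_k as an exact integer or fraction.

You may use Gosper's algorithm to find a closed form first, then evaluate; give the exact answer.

Σ = -32992

r(k) = (5*k**4 + 30*k**3 + 73*k**2 + 76*k + 22)/(5*k**4 + 10*k**3 + 13*k**2 - 6) after simplifying.
Gosper form: A/B · C(k+1)/C(k) with A=1, B=1, C=k**4 + 2*k**3 + 13*k**2/5 - 6/5.
Solve (1)·f(k+1) − (1)·f(k) = k**4 + 2*k**3 + 13*k**2/5 - 6/5.
deg f ≤ 5 (via 0,0,4).
Solve for f: f(k) = k*(k**4 + k**2 - 4*k - 4)/5 (degree 5 ≤ 5).
Then R = B(k−1)f/C = k*(k**4 + k**2 - 4*k - 4)/(5*k**4 + 10*k**3 + 13*k**2 - 6), so s_k = R(k)·t_k = k*(-k**4 - k**2 + 4*k + 4).
Check: Δs_k = -5*k**4 - 10*k**3 - 13*k**2 + 6. ✓
Σ_(k=0)^(7) t_k = s_(8) − s_(0) = -32992 − (0) = -32992.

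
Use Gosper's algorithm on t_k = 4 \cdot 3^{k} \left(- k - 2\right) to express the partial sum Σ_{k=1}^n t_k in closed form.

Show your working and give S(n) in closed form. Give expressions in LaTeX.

Ratio r(k) = 3*(k + 3)/(k + 2).
Factor: A=3; B=1; C=k + 2.
Set up (3)·f(k+1) − (1)·f(k) − (k + 2) = 0.
d = 1 from the (0,0,1) case.
Match coefficients ⇒ f(k) = (2*k + 1)/4.
Certificate R = B(k−1)f/C = (2*k + 1)/(4*(k + 2)) gives s_k = 3**k*(-2*k - 1).
s_(k+1) − s_k = 4*3**k*(-k - 2) = t_k.
Σ_(k=1)^n t_k = s_(n+1) − s_(1) = (3**(n + 1)*(-2*n - 3)) − (-9), i.e. -6*3**n*n - 9*3**n + 9.

S(n) = - 6 \cdot 3^{n} n - 9 \cdot 3^{n} + 9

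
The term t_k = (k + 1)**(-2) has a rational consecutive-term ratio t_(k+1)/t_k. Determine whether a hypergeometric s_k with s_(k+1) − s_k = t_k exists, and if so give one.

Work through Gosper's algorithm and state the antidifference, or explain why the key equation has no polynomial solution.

t_(k+1)/t_k = (k + 1)**2/(k + 2)**2.
Take A(k)=k**2 + 2*k + 1, B(k)=k**2 + 4*k + 4, C(k)=1.
f must satisfy (k**2 + 2*k + 1)·f(k+1) − (k**2 + 2*k + 1)·f(k) = 1.
d = 0 from the (2,2,0) case.
Generic f = c0 gives residual -1; -1 = 0 cannot hold, so t_k is not Gosper-summable.

not Gosper-summable; s_k does not exist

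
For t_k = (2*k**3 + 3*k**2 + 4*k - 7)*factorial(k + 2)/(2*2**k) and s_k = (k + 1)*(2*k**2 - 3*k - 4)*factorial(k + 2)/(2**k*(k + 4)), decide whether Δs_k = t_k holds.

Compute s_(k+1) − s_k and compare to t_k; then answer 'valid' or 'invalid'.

s_(k+1) = (k + 2)*(2*k**2 + k - 5)*factorial(k + 3)/(2*2**k*(k + 5))
s_(k+1) − s_k = (k - 1)*(2*k**4 + 17*k**3 + 55*k**2 + 108*k + 80)*factorial(k + 2)/(2*2**k*(k + 4)*(k + 5))
(s_(k+1) − s_k) − t_k = -3*(2*k**4 + 11*k**3 + 12*k**2 + 15*k - 20)*factorial(k + 2)/(2*2**k*(k + 4)*(k + 5))

Invalid: residual -3*(2*k**4 + 11*k**3 + 12*k**2 + 15*k - 20)*factorial(k + 2)/(2*2**k*(k + 4)*(k + 5)) ≠ 0.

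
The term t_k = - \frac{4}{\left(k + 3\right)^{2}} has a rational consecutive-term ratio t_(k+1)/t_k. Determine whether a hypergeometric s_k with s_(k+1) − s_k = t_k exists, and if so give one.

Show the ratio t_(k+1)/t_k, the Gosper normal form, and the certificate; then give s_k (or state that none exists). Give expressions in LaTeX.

r(k) = (k + 3)**2/(k + 4)**2 after simplifying.
A = k**2 + 6*k + 9, B = k**2 + 8*k + 16, C = 1.
Key eq: (k**2 + 6*k + 9)·f(k+1) = (k**2 + 6*k + 9)·f(k) + (1).
d = 0 from the (2,2,0) case.
Put f(k) = c0: A·f(k+1) − B(k−1)·f(k) − C = -1; need -1 = 0 — inconsistent ⇒ no f, not summable.

none — t_k is not Gosper-summable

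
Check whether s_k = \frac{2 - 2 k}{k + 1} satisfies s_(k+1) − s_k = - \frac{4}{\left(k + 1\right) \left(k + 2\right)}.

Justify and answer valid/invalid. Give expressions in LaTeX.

valid (s_(k+1) − s_k reduces to t_k)

s_(k+1) = -2*k/(k + 2)
s_(k+1) − s_k = -4/(k**2 + 3*k + 2)
(s_(k+1) − s_k) − t_k = 0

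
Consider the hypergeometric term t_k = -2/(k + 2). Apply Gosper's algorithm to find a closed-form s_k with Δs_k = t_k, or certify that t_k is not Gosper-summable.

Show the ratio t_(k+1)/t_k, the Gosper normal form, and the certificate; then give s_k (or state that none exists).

r(k) = (k + 2)/(k + 3) after simplifying.
Factor: A=k + 2; B=k + 3; C=1.
Need (k + 2)·f(k+1) − (k + 2)·f(k) = 1.
Degrees (1,1,0) ⇒ d ≤ 0.
Put f(k) = c0: A·f(k+1) − B(k−1)·f(k) − C = -1; need -1 = 0 — inconsistent ⇒ no f, not summable.

not Gosper-summable; s_k does not exist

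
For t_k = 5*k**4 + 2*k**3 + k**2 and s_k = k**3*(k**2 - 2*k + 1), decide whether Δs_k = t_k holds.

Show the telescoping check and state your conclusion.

s_(k+1) = (k + 1)**3*(-2*k + (k + 1)**2 - 1)
s_(k+1) − s_k = k**2*(5*k**2 + 2*k + 1)
(s_(k+1) − s_k) − t_k = 0

Valid — Δs_k = t_k.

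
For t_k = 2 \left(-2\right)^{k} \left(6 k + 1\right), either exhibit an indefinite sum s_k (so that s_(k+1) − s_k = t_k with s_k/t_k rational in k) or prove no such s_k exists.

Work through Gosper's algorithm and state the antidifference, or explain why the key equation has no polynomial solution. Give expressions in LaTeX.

s_k = \left(-2\right)^{k + 1} \left(2 k - 1\right)

t_(k+1)/t_k = 2*(-6*k - 7)/(6*k + 1).
Gosper form: A/B · C(k+1)/C(k) with A=-2, B=1, C=k + 1/6.
Solve (-2)·f(k+1) − (1)·f(k) = k + 1/6.
d = 1 from the (0,0,1) case.
Solve for f: f(k) = -(2*k - 1)/6 (degree 1 ≤ 1).
Then R = B(k−1)f/C = -(2*k - 1)/(6*k + 1), so s_k = R(k)·t_k = (-2)**(k + 1)*(2*k - 1).
Δs = 2*(-2)**k*(6*k + 1), as required.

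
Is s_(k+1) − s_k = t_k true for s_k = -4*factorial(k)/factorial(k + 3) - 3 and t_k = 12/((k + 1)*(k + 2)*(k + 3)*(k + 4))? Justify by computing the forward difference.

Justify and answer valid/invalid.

s_(k+1) = -4*factorial(k + 1)/factorial(k + 4) - 3
s_(k+1) − s_k = 12/((k + 1)*(k + 2)*(k + 3)*(k + 4))
(s_(k+1) − s_k) − t_k = 0

Valid: the claim telescopes to t_k.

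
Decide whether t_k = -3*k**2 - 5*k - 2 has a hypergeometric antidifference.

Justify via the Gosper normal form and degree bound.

The ratio is (3*k**2 + 11*k + 10)/(3*k**2 + 5*k + 2).
Factor: A=1; B=1; C=k**2 + 5*k/3 + 2/3.
Need (1)·f(k+1) − (1)·f(k) = k**2 + 5*k/3 + 2/3.
From deg A=0, deg B=0, deg C=2: d=3.
Coefficient equations give f(k) = k**2*(k + 1)/3.
Then R = B(k−1)f/C = k**2/(3*k + 2), so s_k = R(k)·t_k = k**2*(-k - 1).
Δs = -3*k**2 - 5*k - 2, as required.

Yes. s_k = k**2*(-k - 1).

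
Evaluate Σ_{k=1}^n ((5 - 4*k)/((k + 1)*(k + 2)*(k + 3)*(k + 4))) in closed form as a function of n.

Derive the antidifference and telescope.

Compute t_(k+1)/t_k: get (k + 1)*(4*k - 1)/((k + 5)*(4*k - 5)).
Take A(k)=k + 1, B(k)=k + 5, C(k)=k - 5/4.
Solve (k + 1)·f(k+1) − (k + 4)·f(k) = k - 5/4.
Degrees (1,1,1) ⇒ d ≤ 3.
Solving with deg f ≤ 3: f(k) = -k*(k**2 + 6*k + 23)/24.
Then R = B(k−1)f/C = -k*(k + 4)*(k**2 + 6*k + 23)/(6*(4*k - 5)), so s_k = R(k)·t_k = k*(k**2 + 6*k + 23)/(6*(k + 1)*(k + 2)*(k + 3)).
Verify: (5 - 4*k)/(k**4 + 10*k**3 + 35*k**2 + 50*k + 24) matches t_k.
Σ_(k=1)^n t_k = s_(n+1) − s_(1) = ((n**3 + 9*n**2 + 38*n + 30)/(6*(n**3 + 9*n**2 + 26*n + 24))) − (5/24), i.e. n*(-n**2 - 9*n + 22)/(24*(n**3 + 9*n**2 + 26*n + 24)).

S(n) = n*(-n**2 - 9*n + 22)/(24*(n**3 + 9*n**2 + 26*n + 24))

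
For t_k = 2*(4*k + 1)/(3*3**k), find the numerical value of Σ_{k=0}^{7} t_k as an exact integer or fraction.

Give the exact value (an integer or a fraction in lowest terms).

Step 1: r(k) = (4*k + 5)/(3*(4*k + 1)).
So A=1/3 and B=1, with C=k + 1/4.
Solve (1/3)·f(k+1) − (1)·f(k) = k + 1/4.
Degrees (0,0,1) ⇒ d ≤ 1.
A polynomial solution: f(k) = -3*(4*k + 3)/8.
Certificate R = B(k−1)f/C = -3*(4*k + 3)/(2*(4*k + 1)) gives s_k = (-4*k - 3)/3**k.
Check: Δs_k = 2*(4*k + 1)/(3*3**k). ✓
Telescoping: Σ = s_(8) − s_(0) = -35/6561 − (-3) = 19648/6561.

Σ = 19648/6561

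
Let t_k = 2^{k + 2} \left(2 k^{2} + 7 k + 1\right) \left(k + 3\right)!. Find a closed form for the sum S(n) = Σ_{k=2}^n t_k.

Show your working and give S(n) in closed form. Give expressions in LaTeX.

Compute t_(k+1)/t_k: get 2*(2*k**3 + 19*k**2 + 54*k + 40)/(2*k**2 + 7*k + 1).
Gosper form: A/B · C(k+1)/C(k) with A=2*k + 8, B=1, C=k**2 + 7*k/2 + 1/2.
Key eq: (2*k + 8)·f(k+1) = (1)·f(k) + (k**2 + 7*k/2 + 1/2).
From deg A=1, deg B=0, deg C=2: d=1.
Coefficient equations give f(k) = (k - 1)/2.
R(k) = B(k−1)·f(k)/C(k) = (k - 1)/(2*k**2 + 7*k + 1); s_k = R·t_k = 2**(k + 2)*(k - 1)*factorial(k + 3).
Check: Δs_k = 2**(k + 2)*(2*k**2 + 7*k + 1)*factorial(k + 3). ✓
Evaluate: s_(n+1) = 2**(n + 3)*n*factorial(n + 4); subtract s_(2) = 1920 ⇒ S(n) = 8*2**n*n*factorial(n + 4) - 1920.

S(n) = 8 \cdot 2^{n} n \left(n + 4\right)! - 1920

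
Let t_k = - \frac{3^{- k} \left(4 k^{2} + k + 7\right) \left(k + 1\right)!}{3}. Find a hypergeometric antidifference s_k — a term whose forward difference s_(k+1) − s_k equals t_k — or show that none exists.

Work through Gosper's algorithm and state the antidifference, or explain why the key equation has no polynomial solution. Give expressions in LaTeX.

r(k) = (k + 2)*(k + 4*(k + 1)**2 + 8)/(3*(4*k**2 + k + 7)) after simplifying.
Factor: A=k/3 + 2/3; B=1; C=k**2 + k/4 + 7/4.
Key eq: (k/3 + 2/3)·f(k+1) = (1)·f(k) + (k**2 + k/4 + 7/4).
d = 1 from the (1,0,2) case.
Solving with deg f ≤ 1: f(k) = 3*(4*k + 1)/4.
Then R = B(k−1)f/C = 3*(4*k + 1)/(4*k**2 + k + 7), so s_k = R(k)·t_k = -(4*k + 1)*factorial(k + 1)/3**k.
s_(k+1) − s_k = -(4*k**2 + k + 7)*factorial(k + 1)/(3*3**k) = t_k.

s_k = - 3^{- k} \left(4 k + 1\right) \left(k + 1\right)!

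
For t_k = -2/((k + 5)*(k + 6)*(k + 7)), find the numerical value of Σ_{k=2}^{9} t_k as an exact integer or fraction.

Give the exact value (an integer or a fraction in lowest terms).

t_(k+1)/t_k = (k + 5)/(k + 8).
Factor: A=k + 5; B=k + 8; C=1.
Solve (k + 5)·f(k+1) − (k + 7)·f(k) = 1.
deg f ≤ 2 (via 1,1,0).
Solve for f: f(k) = k*(k + 11)/60 (degree 2 ≤ 2).
Then R = B(k−1)f/C = k*(k + 7)*(k + 11)/60, so s_k = R(k)·t_k = k*(-k - 11)/(30*(k + 5)*(k + 6)).
Check: Δs_k = -2/(k**3 + 18*k**2 + 107*k + 210). ✓
Evaluate s at k=10 and k=2: -7/240 and -13/840; difference -23/1680.

Σ = -23/1680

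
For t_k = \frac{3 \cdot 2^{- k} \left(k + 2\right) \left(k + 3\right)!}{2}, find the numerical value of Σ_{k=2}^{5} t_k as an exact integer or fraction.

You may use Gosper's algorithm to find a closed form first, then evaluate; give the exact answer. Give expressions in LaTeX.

Σ = 16920

r(k) = (k + 3)*(k + 4)/(2*(k + 2)) after simplifying.
Gosper form: A/B · C(k+1)/C(k) with A=k/2 + 2, B=1, C=k + 2.
f must satisfy (k/2 + 2)·f(k+1) − (1)·f(k) = k + 2.
d = 0 from the (1,0,1) case.
Coefficient equations give f(k) = 2.
Then R = B(k−1)f/C = 2/(k + 2), so s_k = R(k)·t_k = 3*factorial(k + 3)/2**k.
Δs = 3*(k + 2)*factorial(k + 3)/(2*2**k), as required.
Σ_(k=2)^(5) t_k = s_(6) − s_(2) = 17010 − (90) = 16920.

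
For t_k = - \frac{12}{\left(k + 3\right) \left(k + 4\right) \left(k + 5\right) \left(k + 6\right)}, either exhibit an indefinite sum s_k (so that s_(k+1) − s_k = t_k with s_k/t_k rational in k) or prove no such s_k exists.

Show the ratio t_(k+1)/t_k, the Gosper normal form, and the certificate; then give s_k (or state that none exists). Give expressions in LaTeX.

s_k = \frac{k \left(- k^{2} - 12 k - 47\right)}{15 \left(k + 3\right) \left(k + 4\right) \left(k + 5\right)}

Compute t_(k+1)/t_k: get (k + 3)/(k + 7).
A = k + 3, B = k + 7, C = 1.
Key eq: (k + 3)·f(k+1) = (k + 6)·f(k) + (1).
Degrees (1,1,0) ⇒ d ≤ 3.
Match coefficients ⇒ f(k) = k*(k**2 + 12*k + 47)/180.
So s_k = (B(k−1)f/C)·t_k = (k*(k + 6)*(k**2 + 12*k + 47)/180)·t_k = k*(-k**2 - 12*k - 47)/(15*(k + 3)*(k + 4)*(k + 5)).
Verify: -12/(k**4 + 18*k**3 + 119*k**2 + 342*k + 360) matches t_k.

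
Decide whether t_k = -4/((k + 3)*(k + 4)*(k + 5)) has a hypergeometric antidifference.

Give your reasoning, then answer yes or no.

Step 1: r(k) = (k + 3)/(k + 6).
Factor: A=k + 3; B=k + 6; C=1.
f must satisfy (k + 3)·f(k+1) − (k + 5)·f(k) = 1.
Degrees (1,1,0) ⇒ d ≤ 2.
Solve for f: f(k) = k*(k + 7)/24 (degree 2 ≤ 2).
R(k) = B(k−1)·f(k)/C(k) = k*(k + 5)*(k + 7)/24; s_k = R·t_k = k*(-k - 7)/(6*(k + 3)*(k + 4)).
Verify: -4/(k**3 + 12*k**2 + 47*k + 60) matches t_k.

Yes. s_k = k*(-k - 7)/(6*(k + 3)*(k + 4)).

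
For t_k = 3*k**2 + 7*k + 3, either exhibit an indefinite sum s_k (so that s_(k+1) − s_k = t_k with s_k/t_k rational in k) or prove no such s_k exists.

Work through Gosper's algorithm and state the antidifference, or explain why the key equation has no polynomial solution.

s_k = k**2*(k + 2)

r(k) = (3*k**2 + 13*k + 13)/(3*k**2 + 7*k + 3) after simplifying.
Factor: A=1; B=1; C=k**2 + 7*k/3 + 1.
f must satisfy (1)·f(k+1) − (1)·f(k) = k**2 + 7*k/3 + 1.
From deg A=0, deg B=0, deg C=2: d=3.
Solving with deg f ≤ 3: f(k) = k**2*(k + 2)/3.
Get s_k = R·t_k = k**2*(k + 2) with R(k) = B(k−1)f(k)/C(k) = k**2*(k + 2)/(3*k**2 + 7*k + 3).
s_(k+1) − s_k = 3*k**2 + 7*k + 3 = t_k.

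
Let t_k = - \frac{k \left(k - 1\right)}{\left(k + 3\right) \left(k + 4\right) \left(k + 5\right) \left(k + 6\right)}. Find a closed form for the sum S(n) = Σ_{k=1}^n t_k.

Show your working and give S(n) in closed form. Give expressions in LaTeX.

S(n) = \frac{- n^{3} + n}{15 n^{3} + 225 n^{2} + 1110 n + 1800}

Step 1: r(k) = (k + 1)*(k + 3)/((k - 1)*(k + 7)).
So A=k + 3 and B=k + 7, with C=k**2 - k.
Set up (k + 3)·f(k+1) − (k + 6)·f(k) − (k**2 - k) = 0.
Degrees (1,1,2) ⇒ d ≤ 3.
Coefficient equations give f(k) = k*(k - 2)*(k - 1)/15.
Then R = B(k−1)f/C = (k - 2)*(k + 6)/15, so s_k = R(k)·t_k = -k*(k**2 - 3*k + 2)/(15*(k + 3)*(k + 4)*(k + 5)).
s_(k+1) − s_k = k*(1 - k)/(k**4 + 18*k**3 + 119*k**2 + 342*k + 360) = t_k.
Telescope: S(n) = s_(n+1) − s_(1) = (-n**3 + n)/(15*n**3 + 225*n**2 + 1110*n + 1800) − (0) = (-n**3 + n)/(15*n**3 + 225*n**2 + 1110*n + 1800).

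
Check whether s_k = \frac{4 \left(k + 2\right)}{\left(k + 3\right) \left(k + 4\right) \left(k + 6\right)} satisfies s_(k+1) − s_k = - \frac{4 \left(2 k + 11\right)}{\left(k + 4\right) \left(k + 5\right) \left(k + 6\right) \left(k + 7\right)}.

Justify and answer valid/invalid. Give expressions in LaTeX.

Invalid: residual \frac{4 \left(3 k + 17\right)}{k^{5} + 25 k^{4} + 245 k^{3} + 1175 k^{2} + 2754 k + 2520} ≠ 0.

s_(k+1) = 4*(k + 3)/((k + 4)*(k + 5)*(k + 7))
s_(k+1) − s_k = 8*(-k**2 - 7*k - 8)/(k**5 + 25*k**4 + 245*k**3 + 1175*k**2 + 2754*k + 2520)
(s_(k+1) − s_k) − t_k = 4*(3*k + 17)/(k**5 + 25*k**4 + 245*k**3 + 1175*k**2 + 2754*k + 2520)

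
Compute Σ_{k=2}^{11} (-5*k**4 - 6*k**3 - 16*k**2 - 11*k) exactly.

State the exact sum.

r(k) = (5*k**4 + 26*k**3 + 64*k**2 + 81*k + 38)/(k*(5*k**3 + 6*k**2 + 16*k + 11)) after simplifying.
Factor: A=1; B=1; C=k**4 + 6*k**3/5 + 16*k**2/5 + 11*k/5.
Key eq: (1)·f(k+1) = (1)·f(k) + (k**4 + 6*k**3/5 + 16*k**2/5 + 11*k/5).
Degrees (0,0,4) ⇒ d ≤ 5.
Match coefficients ⇒ f(k) = k*(k - 1)*(k**3 + 4*k + 3)/5.
So s_k = (B(k−1)f/C)·t_k = ((k - 1)*(k**3 + 4*k + 3)/(5*k**3 + 6*k**2 + 16*k + 11))·t_k = k*(-k**4 + k**3 - 4*k**2 + k + 3).
Δs = k*(-5*k**3 - 6*k**2 - 16*k - 11), as required.
Evaluate s at k=12 and k=2: -234828 and -38; difference -234790.

Σ = -234790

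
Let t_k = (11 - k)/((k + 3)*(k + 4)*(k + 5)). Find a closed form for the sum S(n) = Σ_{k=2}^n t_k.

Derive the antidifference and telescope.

S(n) = (n**2 + 24*n - 25)/(15*(n**2 + 9*n + 20))

Compute t_(k+1)/t_k: get (k - 10)*(k + 3)/((k - 11)*(k + 6)).
Take A(k)=k + 3, B(k)=k + 6, C(k)=k - 11.
Key eq: (k + 3)·f(k+1) = (k + 5)·f(k) + (k - 11).
Bound: deg f ≤ 2.
A polynomial solution: f(k) = -k*(k + 10)/3.
Then R = B(k−1)f/C = -k*(k + 5)*(k + 10)/(3*(k - 11)), so s_k = R(k)·t_k = k*(k + 10)/(3*(k + 3)*(k + 4)).
Verify: (11 - k)/(k**3 + 12*k**2 + 47*k + 60) matches t_k.
Telescope: S(n) = s_(n+1) − s_(2) = (n**2 + 12*n + 11)/(3*(n**2 + 9*n + 20)) − (4/15) = (n**2 + 24*n - 25)/(15*(n**2 + 9*n + 20)).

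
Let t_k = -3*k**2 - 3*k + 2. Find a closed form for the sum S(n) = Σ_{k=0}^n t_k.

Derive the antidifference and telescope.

S(n) = -n**3 - 3*n**2 + 2

Ratio r(k) = (3*k**2 + 9*k + 4)/(3*k**2 + 3*k - 2).
A = 1, B = 1, C = k**2 + k - 2/3.
Set up (1)·f(k+1) − (1)·f(k) − (k**2 + k - 2/3) = 0.
Bound: deg f ≤ 3.
Match coefficients ⇒ f(k) = k*(k**2 - 3)/3.
R(k) = B(k−1)·f(k)/C(k) = k*(k**2 - 3)/(3*k**2 + 3*k - 2); s_k = R·t_k = k*(3 - k**2).
Verify: -3*k**2 - 3*k + 2 matches t_k.
Evaluate: s_(n+1) = -n**3 - 3*n**2 + 2; subtract s_(0) = 0 ⇒ S(n) = -n**3 - 3*n**2 + 2.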